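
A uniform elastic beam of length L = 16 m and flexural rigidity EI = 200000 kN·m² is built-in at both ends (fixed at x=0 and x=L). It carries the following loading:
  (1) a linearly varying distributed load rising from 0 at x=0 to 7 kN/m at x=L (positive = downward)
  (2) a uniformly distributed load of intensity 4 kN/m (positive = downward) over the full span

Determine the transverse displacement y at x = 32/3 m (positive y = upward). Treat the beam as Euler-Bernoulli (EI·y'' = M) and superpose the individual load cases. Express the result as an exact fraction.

Load 1 — triangular load w₀=7 kN/m (0→w₀ over full span):
  y_1 = -w₀x²(L-x)²(x+2L)/(120LEI) = -7·(32/3)²·(16-(32/3))²·((32/3)+2·16)/(120·16·200000) = -28672/11390625 m
Load 2 — uniform load w=4 kN/m over full span:
  y_2 = -wx²(L-x)²/(24EI) = -4·(32/3)²·(16-(32/3))²/(24·200000) = -2048/759375 m
Superposition: y = Σ y_i = -59392/11390625 m ≈ -0.005214 m

y(32/3) = -59392/11390625 m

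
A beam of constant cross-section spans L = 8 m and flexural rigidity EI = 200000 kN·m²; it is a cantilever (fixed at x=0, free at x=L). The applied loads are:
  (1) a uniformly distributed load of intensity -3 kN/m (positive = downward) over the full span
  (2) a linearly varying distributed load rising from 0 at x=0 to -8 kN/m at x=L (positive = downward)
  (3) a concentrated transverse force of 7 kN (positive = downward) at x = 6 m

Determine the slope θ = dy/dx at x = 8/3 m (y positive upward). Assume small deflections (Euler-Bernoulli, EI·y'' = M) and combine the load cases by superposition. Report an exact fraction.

θ(8/3) = 6629/3037500 rad

Load 1 — uniform load w=-3 kN/m over full span:
  θ_1 = -wx(x²-3Lx+3L²)/(6EI) = -(-3)·(8/3)·((8/3)²-3·8·(8/3)+3·8²)/(6·200000) = 76/84375 rad
Load 2 — triangular load w₀=-8 kN/m (0→w₀ over full span):
  θ_2 = (w₀Lx²/4-w₀L²x/3-w₀x⁴/(24L))/EI = ((-8)·8·(8/3)²/4-(-8)·8²·(8/3)/3-(-8)·(8/3)⁴/(24·8))/200000 = 1304/759375 rad
Load 3 — point force P=7 kN at a=6 m (b=L-a=2):
  θ_3 = -Px(2a-x)/(2EI)  [x≤a] = -7·(8/3)·(2·6-(8/3))/(2·200000) = -49/112500 rad
Superposition: θ = Σ θ_i = 6629/3037500 rad ≈ 0.002182 rad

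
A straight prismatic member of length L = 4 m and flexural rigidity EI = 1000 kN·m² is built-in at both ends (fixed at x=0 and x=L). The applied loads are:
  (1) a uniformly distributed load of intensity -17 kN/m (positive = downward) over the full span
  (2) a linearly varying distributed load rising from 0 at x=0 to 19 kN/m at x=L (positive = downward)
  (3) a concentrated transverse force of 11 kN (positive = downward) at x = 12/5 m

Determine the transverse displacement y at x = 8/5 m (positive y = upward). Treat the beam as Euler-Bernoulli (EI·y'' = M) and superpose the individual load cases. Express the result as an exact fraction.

Load 1 — uniform load w=-17 kN/m over full span:
  y_1 = -wx²(L-x)²/(24EI) = -(-17)·(8/5)²·(4-(8/5))²/(24·1000) = 816/78125 m
Load 2 — triangular load w₀=19 kN/m (0→w₀ over full span):
  y_2 = -w₀x²(L-x)²(x+2L)/(120LEI) = -19·(8/5)²·(4-(8/5))²·((8/5)+2·4)/(120·4·1000) = -10944/1953125 m
Load 3 — point force P=11 kN at a=12/5 m (b=L-a=8/5):
  y_3 = -Pb²x²(3aL-(3a+b)x)/(6L³EI)  [x≤a] = -11·(8/5)²·(8/5)²·(3·(12/5)·4-(3·(12/5)+(8/5))·(8/5))/(6·4³·1000) = -16192/5859375 m
Superposition: y = Σ y_i = 12176/5859375 m ≈ 0.002078 m

y(8/5) = 12176/5859375 m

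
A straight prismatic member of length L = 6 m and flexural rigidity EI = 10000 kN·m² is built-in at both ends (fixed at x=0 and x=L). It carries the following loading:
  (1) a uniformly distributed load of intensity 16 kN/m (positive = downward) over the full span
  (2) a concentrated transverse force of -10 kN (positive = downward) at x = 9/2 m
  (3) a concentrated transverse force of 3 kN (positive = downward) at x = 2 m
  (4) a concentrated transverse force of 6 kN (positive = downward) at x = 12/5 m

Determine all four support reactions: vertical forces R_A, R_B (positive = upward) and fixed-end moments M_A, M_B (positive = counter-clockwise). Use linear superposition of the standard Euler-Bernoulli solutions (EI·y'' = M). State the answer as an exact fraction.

Load 1 — uniform load w=16 kN/m over full span:
  R_A = wL/2 = 16·6/2 = 48 kN
  M_A = wL²/12 = 16·6²/12 = 48 kN·m
  R_B = wL/2 = 16·6/2 = 48 kN
  M_B = -wL²/12 = -16·6²/12 = -48 kN·m
Load 2 — point force P=-10 kN at a=9/2 m (b=L-a=3/2):
  R_A = Pb²(3a+b)/L³ = (-10)·(3/2)²·(3·(9/2)+(3/2))/6³ = -25/16 kN
  M_A = Pab²/L² = (-10)·(9/2)·(3/2)²/6² = -45/16 kN·m
  R_B = Pa²(a+3b)/L³ = (-10)·(9/2)²·((9/2)+3·(3/2))/6³ = -135/16 kN
  M_B = -Pa²b/L² = -(-10)·(9/2)²·(3/2)/6² = 135/16 kN·m
Load 3 — point force P=3 kN at a=2 m (b=L-a=4):
  R_A = Pb²(3a+b)/L³ = 3·4²·(3·2+4)/6³ = 20/9 kN
  M_A = Pab²/L² = 3·2·4²/6² = 8/3 kN·m
  R_B = Pa²(a+3b)/L³ = 3·2²·(2+3·4)/6³ = 7/9 kN
  M_B = -Pa²b/L² = -3·2²·4/6² = -4/3 kN·m
Load 4 — point force P=6 kN at a=12/5 m (b=L-a=18/5):
  R_A = Pb²(3a+b)/L³ = 6·(18/5)²·(3·(12/5)+(18/5))/6³ = 486/125 kN
  M_A = Pab²/L² = 6·(12/5)·(18/5)²/6² = 648/125 kN·m
  R_B = Pa²(a+3b)/L³ = 6·(12/5)²·((12/5)+3·(18/5))/6³ = 264/125 kN
  M_B = -Pa²b/L² = -6·(12/5)²·(18/5)/6² = -432/125 kN·m
Superposition: R_A = 945859/18000 kN, M_A = 318229/6000 kN·m, R_B = 764141/18000 kN, M_B = -266111/6000 kN·m

R_A = 945859/18000 kN, M_A = 318229/6000 kN·m, R_B = 764141/18000 kN, M_B = -266111/6000 kN·m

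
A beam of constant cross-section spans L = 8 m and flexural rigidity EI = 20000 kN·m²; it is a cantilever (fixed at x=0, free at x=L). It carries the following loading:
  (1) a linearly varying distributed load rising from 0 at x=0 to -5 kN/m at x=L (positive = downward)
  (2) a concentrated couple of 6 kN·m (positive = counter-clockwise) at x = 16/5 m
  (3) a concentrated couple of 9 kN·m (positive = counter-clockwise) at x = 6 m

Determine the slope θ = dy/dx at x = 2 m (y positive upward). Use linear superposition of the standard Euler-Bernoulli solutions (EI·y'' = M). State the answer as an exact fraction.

Load 1 — triangular load w₀=-5 kN/m (0→w₀ over full span):
  θ_1 = (w₀Lx²/4-w₀L²x/3-w₀x⁴/(24L))/EI = ((-5)·8·2²/4-(-5)·8²·2/3-(-5)·2⁴/(24·8))/20000 = 139/16000 rad
Load 2 — applied couple M₀=6 kN·m at a=16/5 m (b=L-a=24/5):
  θ_2 = M₀x/EI  [x≤a] = 6·2/20000 = 3/5000 rad
Load 3 — applied couple M₀=9 kN·m at a=6 m (b=L-a=2):
  θ_3 = M₀x/EI  [x≤a] = 9·2/20000 = 9/10000 rad
Superposition: θ = Σ θ_i = 163/16000 rad ≈ 0.010188 rad

θ(2) = 163/16000 rad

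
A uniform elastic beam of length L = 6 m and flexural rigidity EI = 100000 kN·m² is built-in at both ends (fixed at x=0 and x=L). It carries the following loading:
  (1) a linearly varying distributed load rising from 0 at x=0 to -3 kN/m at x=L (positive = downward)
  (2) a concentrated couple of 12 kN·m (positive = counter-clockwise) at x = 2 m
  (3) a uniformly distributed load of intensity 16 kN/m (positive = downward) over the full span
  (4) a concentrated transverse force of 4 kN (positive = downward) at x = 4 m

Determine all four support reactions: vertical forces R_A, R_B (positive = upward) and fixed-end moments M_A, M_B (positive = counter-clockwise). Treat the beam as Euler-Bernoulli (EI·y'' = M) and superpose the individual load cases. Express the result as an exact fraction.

Load 1 — triangular load w₀=-3 kN/m (0→w₀ over full span):
  R_A = 3w₀L/20 = 3·(-3)·6/20 = -27/10 kN
  M_A = w₀L²/30 = (-3)·6²/30 = -18/5 kN·m
  R_B = 7w₀L/20 = 7·(-3)·6/20 = -63/10 kN
  M_B = -w₀L²/20 = -(-3)·6²/20 = 27/5 kN·m
Load 2 — applied couple M₀=12 kN·m at a=2 m (b=L-a=4):
  R_A = 6M₀ab/L³ = 6·12·2·4/6³ = 8/3 kN
  M_A = M₀b(2a-b)/L² = 12·4·(2·2-4)/6² = 0 kN·m
  R_B = -6M₀ab/L³ = -6·12·2·4/6³ = -8/3 kN
  M_B = M₀a(2b-a)/L² = 12·2·(2·4-2)/6² = 4 kN·m
Load 3 — uniform load w=16 kN/m over full span:
  R_A = wL/2 = 16·6/2 = 48 kN
  M_A = wL²/12 = 16·6²/12 = 48 kN·m
  R_B = wL/2 = 16·6/2 = 48 kN
  M_B = -wL²/12 = -16·6²/12 = -48 kN·m
Load 4 — point force P=4 kN at a=4 m (b=L-a=2):
  R_A = Pb²(3a+b)/L³ = 4·2²·(3·4+2)/6³ = 28/27 kN
  M_A = Pab²/L² = 4·4·2²/6² = 16/9 kN·m
  R_B = Pa²(a+3b)/L³ = 4·4²·(4+3·2)/6³ = 80/27 kN
  M_B = -Pa²b/L² = -4·4²·2/6² = -32/9 kN·m
Superposition: R_A = 13231/270 kN, M_A = 2078/45 kN·m, R_B = 11339/270 kN, M_B = -1897/45 kN·m

R_A = 13231/270 kN, M_A = 2078/45 kN·m, R_B = 11339/270 kN, M_B = -1897/45 kN·m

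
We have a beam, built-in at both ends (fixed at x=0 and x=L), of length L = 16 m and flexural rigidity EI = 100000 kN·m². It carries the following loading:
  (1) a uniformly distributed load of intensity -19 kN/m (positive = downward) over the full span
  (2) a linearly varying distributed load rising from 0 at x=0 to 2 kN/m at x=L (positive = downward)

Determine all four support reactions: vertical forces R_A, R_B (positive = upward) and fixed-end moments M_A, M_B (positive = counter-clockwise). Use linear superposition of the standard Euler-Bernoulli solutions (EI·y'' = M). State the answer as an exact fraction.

Load 1 — uniform load w=-19 kN/m over full span:
  R_A = wL/2 = (-19)·16/2 = -152 kN
  M_A = wL²/12 = (-19)·16²/12 = -1216/3 kN·m
  R_B = wL/2 = (-19)·16/2 = -152 kN
  M_B = -wL²/12 = -(-19)·16²/12 = 1216/3 kN·m
Load 2 — triangular load w₀=2 kN/m (0→w₀ over full span):
  R_A = 3w₀L/20 = 3·2·16/20 = 24/5 kN
  M_A = w₀L²/30 = 2·16²/30 = 256/15 kN·m
  R_B = 7w₀L/20 = 7·2·16/20 = 56/5 kN
  M_B = -w₀L²/20 = -2·16²/20 = -128/5 kN·m
Superposition: R_A = -736/5 kN, M_A = -5824/15 kN·m, R_B = -704/5 kN, M_B = 5696/15 kN·m

R_A = -736/5 kN, M_A = -5824/15 kN·m, R_B = -704/5 kN, M_B = 5696/15 kN·m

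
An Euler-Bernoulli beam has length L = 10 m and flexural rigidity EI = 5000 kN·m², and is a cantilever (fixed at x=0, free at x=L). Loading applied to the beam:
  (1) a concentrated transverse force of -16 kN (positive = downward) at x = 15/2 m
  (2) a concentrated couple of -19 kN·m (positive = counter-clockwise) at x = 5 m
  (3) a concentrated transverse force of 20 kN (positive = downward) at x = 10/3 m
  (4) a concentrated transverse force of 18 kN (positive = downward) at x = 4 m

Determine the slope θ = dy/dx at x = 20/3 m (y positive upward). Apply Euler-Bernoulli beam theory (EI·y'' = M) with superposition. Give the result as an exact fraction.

Load 1 — point force P=-16 kN at a=15/2 m (b=L-a=5/2):
  θ_1 = -Px(2a-x)/(2EI)  [x≤a] = -(-16)·(20/3)·(2·(15/2)-(20/3))/(2·5000) = 4/45 rad
Load 2 — applied couple M₀=-19 kN·m at a=5 m (b=L-a=5):
  θ_2 = M₀a/EI  [x>a] = (-19)·5/5000 = -19/1000 rad
Load 3 — point force P=20 kN at a=10/3 m (b=L-a=20/3):
  θ_3 = -Pa²/(2EI)  [x>a] = -20·(10/3)²/(2·5000) = -1/45 rad
Load 4 — point force P=18 kN at a=4 m (b=L-a=6):
  θ_4 = -Pa²/(2EI)  [x>a] = -18·4²/(2·5000) = -18/625 rad
Superposition: θ = Σ θ_i = 283/15000 rad ≈ 0.018867 rad

θ(20/3) = 283/15000 rad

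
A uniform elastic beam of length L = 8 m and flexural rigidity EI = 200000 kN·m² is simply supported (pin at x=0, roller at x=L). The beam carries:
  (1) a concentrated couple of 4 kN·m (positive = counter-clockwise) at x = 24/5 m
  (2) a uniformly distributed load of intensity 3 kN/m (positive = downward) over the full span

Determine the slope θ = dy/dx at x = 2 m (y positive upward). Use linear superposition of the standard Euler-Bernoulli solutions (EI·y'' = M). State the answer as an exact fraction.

Load 1 — applied couple M₀=4 kN·m at a=24/5 m (b=L-a=16/5):
  θ_1 = (M₀x²/(2L)+C₁)/EI  [x≤a] with C₁=M₀(3b²-L²)/(6L)=-208/75 = (4·2²/(2·8)+(-208/75))/200000 = -133/15000000 rad
Load 2 — uniform load w=3 kN/m over full span:
  θ_2 = -w(L³-6Lx²+4x³)/(24EI) = -3·(8³-6·8·2²+4·2³)/(24·200000) = -11/50000 rad
Superposition: θ = Σ θ_i = -3433/15000000 rad ≈ -0.000229 rad

θ(2) = -3433/15000000 rad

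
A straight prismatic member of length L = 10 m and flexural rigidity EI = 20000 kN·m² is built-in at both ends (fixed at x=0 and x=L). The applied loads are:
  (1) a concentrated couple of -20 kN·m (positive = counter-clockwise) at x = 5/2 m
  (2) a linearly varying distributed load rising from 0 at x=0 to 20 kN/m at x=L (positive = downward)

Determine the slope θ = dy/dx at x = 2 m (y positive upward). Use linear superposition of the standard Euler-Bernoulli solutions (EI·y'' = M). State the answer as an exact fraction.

Load 1 — applied couple M₀=-20 kN·m at a=5/2 m (b=L-a=15/2):
  θ_1 = (R_Ax²/2 - M_Ax)/EI  [x≤a] with R_A=-9/4, M_A=15/4 = ((-9/4)·2²/2 - (15/4)·2)/20000 = -3/5000 rad
Load 2 — triangular load w₀=20 kN/m (0→w₀ over full span):
  θ_2 = -w₀(2x(L-x)(L-2x)(x+2L)+x²(L-x)²)/(120LEI) = -20·(2·2·(10-2)·(10-2·2)·(2+2·10)+2²·(10-2)²)/(120·10·20000) = -7/1875 rad
Superposition: θ = Σ θ_i = -13/3000 rad ≈ -0.004333 rad

θ(2) = -13/3000 rad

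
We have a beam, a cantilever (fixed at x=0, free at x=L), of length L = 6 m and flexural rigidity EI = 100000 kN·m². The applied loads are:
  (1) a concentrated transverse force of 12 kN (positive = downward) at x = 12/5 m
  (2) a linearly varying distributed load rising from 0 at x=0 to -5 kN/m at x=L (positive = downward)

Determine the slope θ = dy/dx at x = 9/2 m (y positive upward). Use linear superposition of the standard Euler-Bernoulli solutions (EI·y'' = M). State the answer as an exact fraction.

θ(9/2) = 625941/640000000 rad

Load 1 — point force P=12 kN at a=12/5 m (b=L-a=18/5):
  θ_1 = -Pa²/(2EI)  [x>a] = -12·(12/5)²/(2·100000) = -27/78125 rad
Load 2 — triangular load w₀=-5 kN/m (0→w₀ over full span):
  θ_2 = (w₀Lx²/4-w₀L²x/3-w₀x⁴/(24L))/EI = ((-5)·6·(9/2)²/4-(-5)·6²·(9/2)/3-(-5)·(9/2)⁴/(24·6))/100000 = 6777/5120000 rad
Superposition: θ = Σ θ_i = 625941/640000000 rad ≈ 0.000978 rad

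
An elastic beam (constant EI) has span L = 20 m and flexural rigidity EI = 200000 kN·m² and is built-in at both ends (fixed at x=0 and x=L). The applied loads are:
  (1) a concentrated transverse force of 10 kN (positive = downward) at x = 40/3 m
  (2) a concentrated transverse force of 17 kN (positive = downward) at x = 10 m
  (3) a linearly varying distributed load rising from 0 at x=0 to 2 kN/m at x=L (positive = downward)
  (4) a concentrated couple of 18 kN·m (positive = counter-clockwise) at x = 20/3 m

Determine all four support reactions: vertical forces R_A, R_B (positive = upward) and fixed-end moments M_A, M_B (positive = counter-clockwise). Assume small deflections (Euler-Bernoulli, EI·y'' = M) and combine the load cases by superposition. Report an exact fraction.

Load 1 — point force P=10 kN at a=40/3 m (b=L-a=20/3):
  R_A = Pb²(3a+b)/L³ = 10·(20/3)²·(3·(40/3)+(20/3))/20³ = 70/27 kN
  M_A = Pab²/L² = 10·(40/3)·(20/3)²/20² = 400/27 kN·m
  R_B = Pa²(a+3b)/L³ = 10·(40/3)²·((40/3)+3·(20/3))/20³ = 200/27 kN
  M_B = -Pa²b/L² = -10·(40/3)²·(20/3)/20² = -800/27 kN·m
Load 2 — point force P=17 kN at a=10 m (b=L-a=10):
  R_A = Pb²(3a+b)/L³ = 17·10²·(3·10+10)/20³ = 17/2 kN
  M_A = Pab²/L² = 17·10·10²/20² = 85/2 kN·m
  R_B = Pa²(a+3b)/L³ = 17·10²·(10+3·10)/20³ = 17/2 kN
  M_B = -Pa²b/L² = -17·10²·10/20² = -85/2 kN·m
Load 3 — triangular load w₀=2 kN/m (0→w₀ over full span):
  R_A = 3w₀L/20 = 3·2·20/20 = 6 kN
  M_A = w₀L²/30 = 2·20²/30 = 80/3 kN·m
  R_B = 7w₀L/20 = 7·2·20/20 = 14 kN
  M_B = -w₀L²/20 = -2·20²/20 = -40 kN·m
Load 4 — applied couple M₀=18 kN·m at a=20/3 m (b=L-a=40/3):
  R_A = 6M₀ab/L³ = 6·18·(20/3)·(40/3)/20³ = 6/5 kN
  M_A = M₀b(2a-b)/L² = 18·(40/3)·(2·(20/3)-(40/3))/20² = 0 kN·m
  R_B = -6M₀ab/L³ = -6·18·(20/3)·(40/3)/20³ = -6/5 kN
  M_B = M₀a(2b-a)/L² = 18·(20/3)·(2·(40/3)-(20/3))/20² = 6 kN·m
Superposition: R_A = 4939/270 kN, M_A = 4535/54 kN·m, R_B = 7751/270 kN, M_B = -5731/54 kN·m

R_A = 4939/270 kN, M_A = 4535/54 kN·m, R_B = 7751/270 kN, M_B = -5731/54 kN·m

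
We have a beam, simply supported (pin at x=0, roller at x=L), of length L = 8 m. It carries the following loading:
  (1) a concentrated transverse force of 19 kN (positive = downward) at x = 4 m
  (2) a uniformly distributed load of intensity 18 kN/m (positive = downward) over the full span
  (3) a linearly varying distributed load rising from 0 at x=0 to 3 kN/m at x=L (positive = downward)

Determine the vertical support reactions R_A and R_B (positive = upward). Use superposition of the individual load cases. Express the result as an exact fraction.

R_A = 171/2 kN, R_B = 179/2 kN

Load 1 — point force P=19 kN at a=4 m (b=L-a=4):
  R_A = Pb/L = 19·4/8 = 19/2 kN
  R_B = Pa/L = 19·4/8 = 19/2 kN
Load 2 — uniform load w=18 kN/m over full span:
  R_A = wL/2 = 18·8/2 = 72 kN
  R_B = wL/2 = 18·8/2 = 72 kN
Load 3 — triangular load w₀=3 kN/m (0→w₀ over full span):
  R_A = w₀L/6 = 3·8/6 = 4 kN
  R_B = w₀L/3 = 3·8/3 = 8 kN
Superposition: R_A = 171/2 kN, R_B = 179/2 kN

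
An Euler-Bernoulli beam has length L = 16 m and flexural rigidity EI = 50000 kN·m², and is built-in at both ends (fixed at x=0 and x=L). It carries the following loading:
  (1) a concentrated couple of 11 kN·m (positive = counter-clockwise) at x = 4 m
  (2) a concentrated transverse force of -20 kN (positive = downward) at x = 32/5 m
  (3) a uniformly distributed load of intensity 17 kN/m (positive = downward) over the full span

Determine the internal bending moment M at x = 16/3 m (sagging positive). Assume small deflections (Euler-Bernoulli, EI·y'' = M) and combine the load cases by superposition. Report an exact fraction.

Load 1 — applied couple M₀=11 kN·m at a=4 m (b=L-a=12):
  M_1 = R_Ax - M_A - M₀  [x>a] with R_A=99/128, M_A=-33/16 = (99/128)·(16/3) - (-33/16) - 11 = -77/16 kN·m
Load 2 — point force P=-20 kN at a=32/5 m (b=L-a=48/5):
  M_2 = Pb²(3a+b)x/L³ - Pab²/L²  [x≤a] = (-20)·(48/5)²·(3·(32/5)+(48/5))·(16/3)/16³ - (-20)·(32/5)·(48/5)²/16² = -576/25 kN·m
Load 3 — uniform load w=17 kN/m over full span:
  M_3 = wLx/2 - wL²/12 - wx²/2 = 17·16·(16/3)/2 - 17·16²/12 - 17·(16/3)²/2 = 1088/9 kN·m
Superposition: M = Σ M_i = 334931/3600 kN·m ≈ 93.036389 kN·m

M(16/3) = 334931/3600 kN·m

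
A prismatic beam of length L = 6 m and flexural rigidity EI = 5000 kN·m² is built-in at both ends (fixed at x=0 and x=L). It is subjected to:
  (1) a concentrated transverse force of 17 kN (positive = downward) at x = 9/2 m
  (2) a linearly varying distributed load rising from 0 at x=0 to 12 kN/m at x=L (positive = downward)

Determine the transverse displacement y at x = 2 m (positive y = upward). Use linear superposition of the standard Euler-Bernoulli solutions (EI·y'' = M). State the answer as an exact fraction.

y(2) = -5029/1200000 m

Load 1 — point force P=17 kN at a=9/2 m (b=L-a=3/2):
  y_1 = -Pb²x²(3aL-(3a+b)x)/(6L³EI)  [x≤a] = -17·(3/2)²·2²·(3·(9/2)·6-(3·(9/2)+(3/2))·2)/(6·6³·5000) = -289/240000 m
Load 2 — triangular load w₀=12 kN/m (0→w₀ over full span):
  y_2 = -w₀x²(L-x)²(x+2L)/(120LEI) = -12·2²·(6-2)²·(2+2·6)/(120·6·5000) = -28/9375 m
Superposition: y = Σ y_i = -5029/1200000 m ≈ -0.004191 m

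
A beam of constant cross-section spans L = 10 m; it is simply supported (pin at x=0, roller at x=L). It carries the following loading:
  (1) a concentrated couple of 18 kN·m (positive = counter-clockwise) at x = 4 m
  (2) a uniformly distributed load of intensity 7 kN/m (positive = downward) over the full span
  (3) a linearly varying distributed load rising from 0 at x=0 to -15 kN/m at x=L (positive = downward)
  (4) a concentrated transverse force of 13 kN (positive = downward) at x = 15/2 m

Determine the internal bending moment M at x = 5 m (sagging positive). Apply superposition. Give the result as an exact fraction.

M(5) = 1 kN·m

Load 1 — applied couple M₀=18 kN·m at a=4 m (b=L-a=6):
  M_1 = M₀x/L - M₀  [x>a] = 18·5/10 - 18 = -9 kN·m
Load 2 — uniform load w=7 kN/m over full span:
  M_2 = wx(L-x)/2 = 7·5·(10-5)/2 = 175/2 kN·m
Load 3 — triangular load w₀=-15 kN/m (0→w₀ over full span):
  M_3 = w₀Lx/6 - w₀x³/(6L) = (-15)·10·5/6 - (-15)·5³/(6·10) = -375/4 kN·m
Load 4 — point force P=13 kN at a=15/2 m (b=L-a=5/2):
  M_4 = Pbx/L  [x≤a] = 13·(5/2)·5/10 = 65/4 kN·m
Superposition: M = Σ M_i = 1 kN·m ≈ 1.000000 kN·m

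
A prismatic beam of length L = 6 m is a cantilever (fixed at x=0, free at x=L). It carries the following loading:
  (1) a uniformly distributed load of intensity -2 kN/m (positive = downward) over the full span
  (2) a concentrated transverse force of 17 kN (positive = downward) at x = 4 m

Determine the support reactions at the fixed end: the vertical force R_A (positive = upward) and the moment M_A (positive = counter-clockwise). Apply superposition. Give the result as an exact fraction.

R_A = 5 kN, M_A = 32 kN·m

Load 1 — uniform load w=-2 kN/m over full span:
  R_A = wL = (-2)·6 = -12 kN
  M_A = wL²/2 = (-2)·6²/2 = -36 kN·m
Load 2 — point force P=17 kN at a=4 m (b=L-a=2):
  R_A = P = 17 kN
  M_A = Pa = 17·4 = 68 kN·m
Superposition: R_A = 5 kN, M_A = 32 kN·m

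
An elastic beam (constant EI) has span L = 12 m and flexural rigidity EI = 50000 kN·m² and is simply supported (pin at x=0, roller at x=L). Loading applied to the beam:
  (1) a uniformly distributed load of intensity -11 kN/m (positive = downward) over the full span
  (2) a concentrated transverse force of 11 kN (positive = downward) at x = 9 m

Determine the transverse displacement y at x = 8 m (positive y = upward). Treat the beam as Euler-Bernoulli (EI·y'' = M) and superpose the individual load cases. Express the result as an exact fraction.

Load 1 — uniform load w=-11 kN/m over full span:
  y_1 = -wx(L³-2Lx²+x³)/(24EI) = -(-11)·8·(12³-2·12·8²+8³)/(24·50000) = 484/9375 m
Load 2 — point force P=11 kN at a=9 m (b=L-a=3):
  y_2 = -Pbx(L²-b²-x²)/(6LEI)  [x≤a] = -11·3·8·(12²-3²-8²)/(6·12·50000) = -781/150000 m
Superposition: y = Σ y_i = 2321/50000 m ≈ 0.046420 m

y(8) = 2321/50000 m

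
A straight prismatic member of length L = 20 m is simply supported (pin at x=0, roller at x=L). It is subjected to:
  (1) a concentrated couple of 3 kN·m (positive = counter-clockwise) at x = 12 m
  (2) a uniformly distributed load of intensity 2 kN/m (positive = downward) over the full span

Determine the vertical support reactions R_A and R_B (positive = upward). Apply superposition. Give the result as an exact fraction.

Load 1 — applied couple M₀=3 kN·m at a=12 m (b=L-a=8):
  R_A = M₀/L = 3/20 kN
  R_B = -M₀/L = -3/20 kN
Load 2 — uniform load w=2 kN/m over full span:
  R_A = wL/2 = 2·20/2 = 20 kN
  R_B = wL/2 = 2·20/2 = 20 kN
Superposition: R_A = 403/20 kN, R_B = 397/20 kN

R_A = 403/20 kN, R_B = 397/20 kN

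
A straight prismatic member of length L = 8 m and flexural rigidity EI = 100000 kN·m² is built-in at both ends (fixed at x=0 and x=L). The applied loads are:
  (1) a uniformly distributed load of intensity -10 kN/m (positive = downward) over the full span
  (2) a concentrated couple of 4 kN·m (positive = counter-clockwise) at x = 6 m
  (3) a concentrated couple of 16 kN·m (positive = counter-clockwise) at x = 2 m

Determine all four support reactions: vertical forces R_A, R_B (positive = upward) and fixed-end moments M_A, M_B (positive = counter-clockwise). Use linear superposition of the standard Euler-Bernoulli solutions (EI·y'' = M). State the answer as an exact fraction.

Load 1 — uniform load w=-10 kN/m over full span:
  R_A = wL/2 = (-10)·8/2 = -40 kN
  M_A = wL²/12 = (-10)·8²/12 = -160/3 kN·m
  R_B = wL/2 = (-10)·8/2 = -40 kN
  M_B = -wL²/12 = -(-10)·8²/12 = 160/3 kN·m
Load 2 — applied couple M₀=4 kN·m at a=6 m (b=L-a=2):
  R_A = 6M₀ab/L³ = 6·4·6·2/8³ = 9/16 kN
  M_A = M₀b(2a-b)/L² = 4·2·(2·6-2)/8² = 5/4 kN·m
  R_B = -6M₀ab/L³ = -6·4·6·2/8³ = -9/16 kN
  M_B = M₀a(2b-a)/L² = 4·6·(2·2-6)/8² = -3/4 kN·m
Load 3 — applied couple M₀=16 kN·m at a=2 m (b=L-a=6):
  R_A = 6M₀ab/L³ = 6·16·2·6/8³ = 9/4 kN
  M_A = M₀b(2a-b)/L² = 16·6·(2·2-6)/8² = -3 kN·m
  R_B = -6M₀ab/L³ = -6·16·2·6/8³ = -9/4 kN
  M_B = M₀a(2b-a)/L² = 16·2·(2·6-2)/8² = 5 kN·m
Superposition: R_A = -595/16 kN, M_A = -661/12 kN·m, R_B = -685/16 kN, M_B = 691/12 kN·m

R_A = -595/16 kN, M_A = -661/12 kN·m, R_B = -685/16 kN, M_B = 691/12 kN·m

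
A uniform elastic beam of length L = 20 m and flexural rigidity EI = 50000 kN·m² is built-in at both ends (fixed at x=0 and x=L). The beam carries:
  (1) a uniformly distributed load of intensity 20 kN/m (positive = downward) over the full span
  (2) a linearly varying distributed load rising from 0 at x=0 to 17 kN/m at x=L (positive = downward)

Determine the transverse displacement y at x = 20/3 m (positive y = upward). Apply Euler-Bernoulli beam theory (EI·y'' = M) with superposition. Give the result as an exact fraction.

y(20/3) = -3352/18225 m

Load 1 — uniform load w=20 kN/m over full span:
  y_1 = -wx²(L-x)²/(24EI) = -20·(20/3)²·(20-(20/3))²/(24·50000) = -32/243 m
Load 2 — triangular load w₀=17 kN/m (0→w₀ over full span):
  y_2 = -w₀x²(L-x)²(x+2L)/(120LEI) = -17·(20/3)²·(20-(20/3))²·((20/3)+2·20)/(120·20·50000) = -952/18225 m
Superposition: y = Σ y_i = -3352/18225 m ≈ -0.183923 m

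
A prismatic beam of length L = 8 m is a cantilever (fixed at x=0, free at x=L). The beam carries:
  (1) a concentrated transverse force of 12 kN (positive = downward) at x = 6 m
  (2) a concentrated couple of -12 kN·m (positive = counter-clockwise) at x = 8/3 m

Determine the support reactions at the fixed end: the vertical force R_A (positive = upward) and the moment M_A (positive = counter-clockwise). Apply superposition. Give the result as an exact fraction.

Load 1 — point force P=12 kN at a=6 m (b=L-a=2):
  R_A = P = 12 kN
  M_A = Pa = 12·6 = 72 kN·m
Load 2 — applied couple M₀=-12 kN·m at a=8/3 m (b=L-a=16/3):
  R_A = 0 kN
  M_A = -M₀ = -(-12) = 12 kN·m
Superposition: R_A = 12 kN, M_A = 84 kN·m

R_A = 12 kN, M_A = 84 kN·m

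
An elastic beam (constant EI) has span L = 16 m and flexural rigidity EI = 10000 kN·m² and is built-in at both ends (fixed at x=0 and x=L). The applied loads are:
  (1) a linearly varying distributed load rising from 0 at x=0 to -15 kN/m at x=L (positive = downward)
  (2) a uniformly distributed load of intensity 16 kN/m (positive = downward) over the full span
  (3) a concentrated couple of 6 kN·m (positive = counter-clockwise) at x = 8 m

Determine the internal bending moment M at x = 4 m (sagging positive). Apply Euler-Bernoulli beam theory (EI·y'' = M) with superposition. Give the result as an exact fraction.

M(4) = 449/12 kN·m

Load 1 — triangular load w₀=-15 kN/m (0→w₀ over full span):
  M_1 = 3w₀Lx/20 - w₀L²/30 - w₀x³/(6L) = 3·(-15)·16·4/20 - (-15)·16²/30 - (-15)·4³/(6·16) = -6 kN·m
Load 2 — uniform load w=16 kN/m over full span:
  M_2 = wLx/2 - wL²/12 - wx²/2 = 16·16·4/2 - 16·16²/12 - 16·4²/2 = 128/3 kN·m
Load 3 — applied couple M₀=6 kN·m at a=8 m (b=L-a=8):
  M_3 = R_Ax - M_A  [x≤a] with R_A=9/16, M_A=3/2 = (9/16)·4 - (3/2) = 3/4 kN·m
Superposition: M = Σ M_i = 449/12 kN·m ≈ 37.416667 kN·m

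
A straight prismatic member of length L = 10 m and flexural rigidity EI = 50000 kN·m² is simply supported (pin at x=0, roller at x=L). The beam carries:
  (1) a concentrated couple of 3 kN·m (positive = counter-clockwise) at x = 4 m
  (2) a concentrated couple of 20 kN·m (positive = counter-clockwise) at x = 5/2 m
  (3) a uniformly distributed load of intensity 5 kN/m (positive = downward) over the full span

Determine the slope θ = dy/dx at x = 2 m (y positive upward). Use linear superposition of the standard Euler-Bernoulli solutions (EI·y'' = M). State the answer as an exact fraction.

θ(2) = -329/120000 rad

Load 1 — applied couple M₀=3 kN·m at a=4 m (b=L-a=6):
  θ_1 = (M₀x²/(2L)+C₁)/EI  [x≤a] with C₁=M₀(3b²-L²)/(6L)=2/5 = (3·2²/(2·10)+(2/5))/50000 = 1/50000 rad
Load 2 — applied couple M₀=20 kN·m at a=5/2 m (b=L-a=15/2):
  θ_2 = (M₀x²/(2L)+C₁)/EI  [x≤a] with C₁=M₀(3b²-L²)/(6L)=275/12 = (20·2²/(2·10)+(275/12))/50000 = 323/600000 rad
Load 3 — uniform load w=5 kN/m over full span:
  θ_3 = -w(L³-6Lx²+4x³)/(24EI) = -5·(10³-6·10·2²+4·2³)/(24·50000) = -33/10000 rad
Superposition: θ = Σ θ_i = -329/120000 rad ≈ -0.002742 rad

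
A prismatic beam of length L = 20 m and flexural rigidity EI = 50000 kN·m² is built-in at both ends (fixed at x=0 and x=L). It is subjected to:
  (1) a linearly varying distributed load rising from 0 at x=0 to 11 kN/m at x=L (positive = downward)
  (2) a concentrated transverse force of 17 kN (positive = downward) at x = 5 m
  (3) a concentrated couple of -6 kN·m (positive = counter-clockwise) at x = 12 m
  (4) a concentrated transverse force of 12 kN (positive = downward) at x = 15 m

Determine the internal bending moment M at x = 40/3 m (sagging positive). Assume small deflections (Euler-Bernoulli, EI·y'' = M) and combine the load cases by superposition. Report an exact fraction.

Load 1 — triangular load w₀=11 kN/m (0→w₀ over full span):
  M_1 = 3w₀Lx/20 - w₀L²/30 - w₀x³/(6L) = 3·11·20·(40/3)/20 - 11·20²/30 - 11·(40/3)³/(6·20) = 6160/81 kN·m
Load 2 — point force P=17 kN at a=5 m (b=L-a=15):
  M_2 = Pa²(a+3b)(L-x)/L³ - Pa²b/L²  [x>a] = 17·5²·(5+3·15)·(20-(40/3))/20³ - 17·5²·15/20² = 85/48 kN·m
Load 3 — applied couple M₀=-6 kN·m at a=12 m (b=L-a=8):
  M_3 = R_Ax - M_A - M₀  [x>a] with R_A=-54/125, M_A=-48/25 = (-54/125)·(40/3) - (-48/25) - (-6) = 54/25 kN·m
Load 4 — point force P=12 kN at a=15 m (b=L-a=5):
  M_4 = Pb²(3a+b)x/L³ - Pab²/L²  [x≤a] = 12·5²·(3·15+5)·(40/3)/20³ - 12·15·5²/20² = 55/4 kN·m
Superposition: M = Σ M_i = 3036859/32400 kN·m ≈ 93.730216 kN·m

M(40/3) = 3036859/32400 kN·m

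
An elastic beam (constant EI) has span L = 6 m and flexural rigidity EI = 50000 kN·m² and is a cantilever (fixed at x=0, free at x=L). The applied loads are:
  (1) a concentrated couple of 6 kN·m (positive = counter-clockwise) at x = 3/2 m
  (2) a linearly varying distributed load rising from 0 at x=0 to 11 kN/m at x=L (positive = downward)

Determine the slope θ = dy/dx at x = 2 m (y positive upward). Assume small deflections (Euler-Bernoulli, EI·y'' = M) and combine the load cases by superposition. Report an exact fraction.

θ(2) = -107/28125 rad

Load 1 — applied couple M₀=6 kN·m at a=3/2 m (b=L-a=9/2):
  θ_1 = M₀a/EI  [x>a] = 6·(3/2)/50000 = 9/50000 rad
Load 2 — triangular load w₀=11 kN/m (0→w₀ over full span):
  θ_2 = (w₀Lx²/4-w₀L²x/3-w₀x⁴/(24L))/EI = (11·6·2²/4-11·6²·2/3-11·2⁴/(24·6))/50000 = -1793/450000 rad
Superposition: θ = Σ θ_i = -107/28125 rad ≈ -0.003804 rad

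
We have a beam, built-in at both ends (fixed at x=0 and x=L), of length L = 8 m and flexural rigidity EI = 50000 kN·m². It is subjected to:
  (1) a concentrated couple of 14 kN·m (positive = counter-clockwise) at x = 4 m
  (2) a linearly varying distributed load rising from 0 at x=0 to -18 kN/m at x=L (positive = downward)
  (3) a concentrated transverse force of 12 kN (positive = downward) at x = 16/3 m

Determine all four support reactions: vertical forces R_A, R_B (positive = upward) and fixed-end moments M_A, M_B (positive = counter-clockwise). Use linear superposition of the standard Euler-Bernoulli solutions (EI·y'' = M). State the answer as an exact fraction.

R_A = -5711/360 kN, M_A = -2501/90 kN·m, R_B = -15889/360 kN, M_B = 4219/90 kN·m

Load 1 — applied couple M₀=14 kN·m at a=4 m (b=L-a=4):
  R_A = 6M₀ab/L³ = 6·14·4·4/8³ = 21/8 kN
  M_A = M₀b(2a-b)/L² = 14·4·(2·4-4)/8² = 7/2 kN·m
  R_B = -6M₀ab/L³ = -6·14·4·4/8³ = -21/8 kN
  M_B = M₀a(2b-a)/L² = 14·4·(2·4-4)/8² = 7/2 kN·m
Load 2 — triangular load w₀=-18 kN/m (0→w₀ over full span):
  R_A = 3w₀L/20 = 3·(-18)·8/20 = -108/5 kN
  M_A = w₀L²/30 = (-18)·8²/30 = -192/5 kN·m
  R_B = 7w₀L/20 = 7·(-18)·8/20 = -252/5 kN
  M_B = -w₀L²/20 = -(-18)·8²/20 = 288/5 kN·m
Load 3 — point force P=12 kN at a=16/3 m (b=L-a=8/3):
  R_A = Pb²(3a+b)/L³ = 12·(8/3)²·(3·(16/3)+(8/3))/8³ = 28/9 kN
  M_A = Pab²/L² = 12·(16/3)·(8/3)²/8² = 64/9 kN·m
  R_B = Pa²(a+3b)/L³ = 12·(16/3)²·((16/3)+3·(8/3))/8³ = 80/9 kN
  M_B = -Pa²b/L² = -12·(16/3)²·(8/3)/8² = -128/9 kN·m
Superposition: R_A = -5711/360 kN, M_A = -2501/90 kN·m, R_B = -15889/360 kN, M_B = 4219/90 kN·m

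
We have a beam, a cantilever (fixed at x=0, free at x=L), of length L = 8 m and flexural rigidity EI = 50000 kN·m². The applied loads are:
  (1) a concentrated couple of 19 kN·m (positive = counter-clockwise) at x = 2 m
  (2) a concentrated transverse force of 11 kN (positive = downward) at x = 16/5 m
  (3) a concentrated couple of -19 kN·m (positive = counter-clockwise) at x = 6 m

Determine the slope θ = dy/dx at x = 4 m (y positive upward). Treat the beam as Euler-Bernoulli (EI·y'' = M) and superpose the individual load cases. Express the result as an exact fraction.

Load 1 — applied couple M₀=19 kN·m at a=2 m (b=L-a=6):
  θ_1 = M₀a/EI  [x>a] = 19·2/50000 = 19/25000 rad
Load 2 — point force P=11 kN at a=16/5 m (b=L-a=24/5):
  θ_2 = -Pa²/(2EI)  [x>a] = -11·(16/5)²/(2·50000) = -88/78125 rad
Load 3 — applied couple M₀=-19 kN·m at a=6 m (b=L-a=2):
  θ_3 = M₀x/EI  [x≤a] = (-19)·4/50000 = -19/12500 rad
Superposition: θ = Σ θ_i = -1179/625000 rad ≈ -0.001886 rad

θ(4) = -1179/625000 rad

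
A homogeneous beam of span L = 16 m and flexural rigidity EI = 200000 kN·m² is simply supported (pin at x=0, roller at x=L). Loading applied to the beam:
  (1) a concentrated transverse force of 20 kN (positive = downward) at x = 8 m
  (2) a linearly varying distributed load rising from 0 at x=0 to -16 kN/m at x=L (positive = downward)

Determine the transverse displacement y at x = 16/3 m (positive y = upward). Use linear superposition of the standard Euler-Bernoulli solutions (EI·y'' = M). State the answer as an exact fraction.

Load 1 — point force P=20 kN at a=8 m (b=L-a=8):
  y_1 = -Pbx(L²-b²-x²)/(6LEI)  [x≤a] = -20·8·(16/3)·(16²-8²-(16/3)²)/(6·16·200000) = -368/50625 m
Load 2 — triangular load w₀=-16 kN/m (0→w₀ over full span):
  y_2 = -w₀x(7L⁴-10L²x²+3x⁴)/(360LEI) = -(-16)·(16/3)·(7·16⁴-10·16²·(16/3)²+3·(16/3)⁴)/(360·16·200000) = 65536/2278125 m
Superposition: y = Σ y_i = 48976/2278125 m ≈ 0.021498 m

y(16/3) = 48976/2278125 m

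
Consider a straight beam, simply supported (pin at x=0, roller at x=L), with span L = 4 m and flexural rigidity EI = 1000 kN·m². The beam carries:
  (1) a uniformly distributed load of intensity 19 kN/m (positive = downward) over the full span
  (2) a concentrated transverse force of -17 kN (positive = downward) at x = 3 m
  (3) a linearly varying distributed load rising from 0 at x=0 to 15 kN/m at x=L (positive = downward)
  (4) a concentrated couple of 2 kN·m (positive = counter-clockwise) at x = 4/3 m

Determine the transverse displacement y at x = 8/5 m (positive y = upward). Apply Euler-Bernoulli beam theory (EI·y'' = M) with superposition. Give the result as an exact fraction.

Load 1 — uniform load w=19 kN/m over full span:
  y_1 = -wx(L³-2Lx²+x³)/(24EI) = -19·(8/5)·(4³-2·4·(8/5)²+(8/5)³)/(24·1000) = -4712/78125 m
Load 2 — point force P=-17 kN at a=3 m (b=L-a=1):
  y_2 = -Pbx(L²-b²-x²)/(6LEI)  [x≤a] = -(-17)·1·(8/5)·(4²-1²-(8/5)²)/(6·4·1000) = 5287/375000 m
Load 3 — triangular load w₀=15 kN/m (0→w₀ over full span):
  y_3 = -w₀x(7L⁴-10L²x²+3x⁴)/(360LEI) = -15·(8/5)·(7·4⁴-10·4²·(8/5)²+3·(8/5)⁴)/(360·4·1000) = -9128/390625 m
Load 4 — applied couple M₀=2 kN·m at a=4/3 m (b=L-a=8/3):
  y_4 = (M₀x³/(6L)-M₀(x-a)²/2+C₁x)/EI  [x>a] with C₁=M₀(3b²-L²)/(6L)=4/9 = (2·(8/5)³/(6·4)-2·((8/5)-(4/3))²/2+(4/9)·(8/5))/1000 = 46/46875 m
Superposition: y = Σ y_i = -214379/3125000 m ≈ -0.068601 m

y(8/5) = -214379/3125000 m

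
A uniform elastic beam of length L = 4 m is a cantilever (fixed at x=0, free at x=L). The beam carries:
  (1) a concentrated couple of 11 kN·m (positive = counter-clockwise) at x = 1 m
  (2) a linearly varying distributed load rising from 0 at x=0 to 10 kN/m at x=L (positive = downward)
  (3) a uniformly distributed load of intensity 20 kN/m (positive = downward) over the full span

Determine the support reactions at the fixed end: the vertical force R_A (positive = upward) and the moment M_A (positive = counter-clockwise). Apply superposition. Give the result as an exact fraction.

R_A = 100 kN, M_A = 607/3 kN·m

Load 1 — applied couple M₀=11 kN·m at a=1 m (b=L-a=3):
  R_A = 0 kN
  M_A = -M₀ = -11 kN·m
Load 2 — triangular load w₀=10 kN/m (0→w₀ over full span):
  R_A = w₀L/2 = 10·4/2 = 20 kN
  M_A = w₀L²/3 = 10·4²/3 = 160/3 kN·m
Load 3 — uniform load w=20 kN/m over full span:
  R_A = wL = 20·4 = 80 kN
  M_A = wL²/2 = 20·4²/2 = 160 kN·m
Superposition: R_A = 100 kN, M_A = 607/3 kN·m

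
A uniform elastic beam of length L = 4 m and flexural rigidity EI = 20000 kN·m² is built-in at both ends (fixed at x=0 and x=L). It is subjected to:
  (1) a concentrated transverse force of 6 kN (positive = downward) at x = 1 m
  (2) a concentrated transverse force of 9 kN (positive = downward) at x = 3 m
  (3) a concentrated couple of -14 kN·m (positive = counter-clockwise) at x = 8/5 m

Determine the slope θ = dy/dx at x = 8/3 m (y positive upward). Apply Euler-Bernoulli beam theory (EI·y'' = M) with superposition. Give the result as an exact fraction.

Load 1 — point force P=6 kN at a=1 m (b=L-a=3):
  θ_1 = Pa²(L-x)(2bL-(3b+a)(L-x))/(2L³EI)  [x>a] = 6·1²·(4-(8/3))·(2·3·4-(3·3+1)·(4-(8/3)))/(2·4³·20000) = 1/30000 rad
Load 2 — point force P=9 kN at a=3 m (b=L-a=1):
  θ_2 = -Pb²x(2aL-(3a+b)x)/(2L³EI)  [x≤a] = -9·1²·(8/3)·(2·3·4-(3·3+1)·(8/3))/(2·4³·20000) = 1/40000 rad
Load 3 — applied couple M₀=-14 kN·m at a=8/5 m (b=L-a=12/5):
  θ_3 = (R_Ax²/2 - M_Ax - M₀(x-a))/EI  [x>a] with R_A=-126/25, M_A=-42/25 = ((-126/25)·(8/3)²/2 - (-42/25)·(8/3) - (-14)·((8/3)-(8/5)))/20000 = 7/93750 rad
Superposition: θ = Σ θ_i = 133/1000000 rad ≈ 0.000133 rad

θ(8/3) = 133/1000000 rad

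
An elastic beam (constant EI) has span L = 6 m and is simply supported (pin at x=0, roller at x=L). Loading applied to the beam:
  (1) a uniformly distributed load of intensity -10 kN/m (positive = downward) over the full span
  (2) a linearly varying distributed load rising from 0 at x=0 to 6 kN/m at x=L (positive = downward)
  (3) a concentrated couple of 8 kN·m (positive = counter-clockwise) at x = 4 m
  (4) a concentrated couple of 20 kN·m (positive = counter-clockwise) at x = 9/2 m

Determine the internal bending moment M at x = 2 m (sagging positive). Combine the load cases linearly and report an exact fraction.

Load 1 — uniform load w=-10 kN/m over full span:
  M_1 = wx(L-x)/2 = (-10)·2·(6-2)/2 = -40 kN·m
Load 2 — triangular load w₀=6 kN/m (0→w₀ over full span):
  M_2 = w₀Lx/6 - w₀x³/(6L) = 6·6·2/6 - 6·2³/(6·6) = 32/3 kN·m
Load 3 — applied couple M₀=8 kN·m at a=4 m (b=L-a=2):
  M_3 = M₀x/L  [x≤a] = 8·2/6 = 8/3 kN·m
Load 4 — applied couple M₀=20 kN·m at a=9/2 m (b=L-a=3/2):
  M_4 = M₀x/L  [x≤a] = 20·2/6 = 20/3 kN·m
Superposition: M = Σ M_i = -20 kN·m ≈ -20.000000 kN·m

M(2) = -20 kN·m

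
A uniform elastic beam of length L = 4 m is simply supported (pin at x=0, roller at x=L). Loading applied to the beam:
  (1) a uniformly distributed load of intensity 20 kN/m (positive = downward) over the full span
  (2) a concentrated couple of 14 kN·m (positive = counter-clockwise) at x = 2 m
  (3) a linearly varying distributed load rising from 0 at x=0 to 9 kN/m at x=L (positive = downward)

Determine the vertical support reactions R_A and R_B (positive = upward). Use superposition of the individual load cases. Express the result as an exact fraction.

R_A = 99/2 kN, R_B = 97/2 kN

Load 1 — uniform load w=20 kN/m over full span:
  R_A = wL/2 = 20·4/2 = 40 kN
  R_B = wL/2 = 20·4/2 = 40 kN
Load 2 — applied couple M₀=14 kN·m at a=2 m (b=L-a=2):
  R_A = M₀/L = 14/4 = 7/2 kN
  R_B = -M₀/L = -14/4 = -7/2 kN
Load 3 — triangular load w₀=9 kN/m (0→w₀ over full span):
  R_A = w₀L/6 = 9·4/6 = 6 kN
  R_B = w₀L/3 = 9·4/3 = 12 kN
Superposition: R_A = 99/2 kN, R_B = 97/2 kN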